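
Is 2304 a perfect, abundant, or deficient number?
abundant

Proper divisors of 2304: sum = 1 + 2 + 3 + 4 + 6 + 8 + 9 + 12 + ... + 384 + 576 + 768 + 1152 (26 divisors) = 4339
Since 4339 > 2304, 2304 is abundant.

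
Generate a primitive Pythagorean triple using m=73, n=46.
(3213, 6716, 7445)

Euclid's formula: a = m² - n², b = 2mn, c = m² + n²
m = 73, n = 46
a = 73² - 46² = 5329 - 2116 = 3213
b = 2 × 73 × 46 = 6716
c = 73² + 46² = 5329 + 2116 = 7445
Verification: 3213² + 6716² = 10323369 + 45104656 = 55428025 = 7445² ✓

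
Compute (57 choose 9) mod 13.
0

Using Lucas' theorem:
Write n=57 and k=9 in base 13:
n in base 13: [4, 5]
k in base 13: [0, 9]
C(57,9) mod 13 = ∏ C(n_i, k_i) mod 13
Digit binomials (mod 13): C(4,0) = 1; C(5,9) = 0 (k_i > n_i)
Product: 1 × 0 = 0 ≡ 0 (mod 13)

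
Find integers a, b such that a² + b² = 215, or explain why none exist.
Not possible

Factorization: 215 = 5 × 43
By Fermat: n is sum of two squares iff every prime p ≡ 3 (mod 4) appears to even power.
Prime(s) ≡ 3 (mod 4) with odd exponent: [(43, 1)]
Therefore 215 cannot be expressed as a² + b².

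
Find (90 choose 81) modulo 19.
7

Using Lucas' theorem:
Write n=90 and k=81 in base 19:
n in base 19: [4, 14]
k in base 19: [4, 5]
C(90,81) mod 19 = ∏ C(n_i, k_i) mod 19
Digit binomials (mod 19): C(4,4) = 1; C(14,5) = 2002 ≡ 7
Product: 1 × 7 = 7 ≡ 7 (mod 19)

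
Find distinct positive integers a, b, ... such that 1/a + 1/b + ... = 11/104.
1/10 + 1/174 + 1/45240

Greedy algorithm:
11/104: ceiling(104/11) = 10, use 1/10
3/520: ceiling(520/3) = 174, use 1/174
1/45240: ceiling(45240/1) = 45240, use 1/45240
Result: 11/104 = 1/10 + 1/174 + 1/45240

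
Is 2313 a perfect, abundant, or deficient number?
deficient

Proper divisors of 2313: sum = 1 + 3 + 9 + 257 + 771 = 1041
Since 1041 < 2313, 2313 is deficient.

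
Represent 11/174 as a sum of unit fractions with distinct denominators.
1/16 + 1/1392

Greedy algorithm:
11/174: ceiling(174/11) = 16, use 1/16
1/1392: ceiling(1392/1) = 1392, use 1/1392
Result: 11/174 = 1/16 + 1/1392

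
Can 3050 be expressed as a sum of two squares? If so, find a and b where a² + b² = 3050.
5² + 55² (a=5, b=55)

Factorization: 3050 = 2 × 5^2 × 61
By Fermat: n is sum of two squares iff every prime p ≡ 3 (mod 4) appears to even power.
All primes ≡ 3 (mod 4) appear to even power.
Search a = 0, 1, 2, … for 3050 - a² a perfect square: first hit at a = 5: 3050 - 25 = 3025 = 55².
3050 = 5² + 55² = 25 + 3025 ✓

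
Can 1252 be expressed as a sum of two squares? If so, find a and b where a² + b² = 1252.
24² + 26² (a=24, b=26)

Factorization: 1252 = 2^2 × 313
By Fermat: n is sum of two squares iff every prime p ≡ 3 (mod 4) appears to even power.
All primes ≡ 3 (mod 4) appear to even power.
Search a = 0, 1, 2, … for 1252 - a² a perfect square: first hit at a = 24: 1252 - 576 = 676 = 26².
1252 = 24² + 26² = 576 + 676 ✓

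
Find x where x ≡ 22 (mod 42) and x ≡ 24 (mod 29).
778

Using Chinese Remainder Theorem:
M = 42 × 29 = 1218
M1 = 29, M2 = 42
y1 = 29^(-1) mod 42 = 29
y2 = 42^(-1) mod 29 = 9
x = (22×29×29 + 24×42×9) mod 1218 = 778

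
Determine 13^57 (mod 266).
69

Repeated squaring. Binary of 57 = 111001.
13^1 ≡ 13 (mod 266); 13^2 ≡ 169 (mod 266); 13^4 ≡ 99 (mod 266); 13^8 ≡ 225 (mod 266); 13^16 ≡ 85 (mod 266); 13^32 ≡ 43 (mod 266)
13^57 = 13^1 × 13^8 × 13^16 × 13^32 ≡ 69 (mod 266)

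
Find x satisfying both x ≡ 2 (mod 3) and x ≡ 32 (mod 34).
32

Using Chinese Remainder Theorem:
M = 3 × 34 = 102
M1 = 34, M2 = 3
y1 = 34^(-1) mod 3 = 1
y2 = 3^(-1) mod 34 = 23
x = (2×34×1 + 32×3×23) mod 102 = 32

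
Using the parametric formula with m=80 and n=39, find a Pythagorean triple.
(4879, 6240, 7921)

Euclid's formula: a = m² - n², b = 2mn, c = m² + n²
m = 80, n = 39
a = 80² - 39² = 6400 - 1521 = 4879
b = 2 × 80 × 39 = 6240
c = 80² + 39² = 6400 + 1521 = 7921
Verification: 4879² + 6240² = 23804641 + 38937600 = 62742241 = 7921² ✓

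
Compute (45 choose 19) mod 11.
0

Using Lucas' theorem:
Write n=45 and k=19 in base 11:
n in base 11: [4, 1]
k in base 11: [1, 8]
C(45,19) mod 11 = ∏ C(n_i, k_i) mod 11
Digit binomials (mod 11): C(4,1) = 4; C(1,8) = 0 (k_i > n_i)
Product: 4 × 0 = 0 ≡ 0 (mod 11)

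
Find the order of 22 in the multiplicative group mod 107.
106

107 is prime, so ord(22) divides φ(107) = 106.
Divisors of 106: 1, 2, 53, 106.
Repeated squaring: 22^1 ≡ 22, 22^2 ≡ 56, 22^4 ≡ 33, 22^8 ≡ 19, 22^16 ≡ 40, 22^32 ≡ 102, 22^64 ≡ 25 (mod 107).
Test 22^d mod 107 for each divisor d in increasing order:
22^1 ≡ 22
22^2 ≡ 56
22^53 = 22^32·22^16·22^4·22^1 ≡ 106
22^106 = 22^64·22^32·22^8·22^2 ≡ 1  ← first divisor giving 1
The order is 106.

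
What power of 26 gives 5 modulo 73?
43

Baby-step giant-step with step n = ⌈√73⌉ = 9.
Baby steps 26^j mod 73 (j:value) for j=0..8: 0:1, 1:26, 2:19, 3:56, 4:69, 5:42, 6:70, 7:68, 8:16.
Giant-step multiplier: 26^(-9) ≡ 26^(72-9) = 26^63 ≡ 63 (mod 73).
Giant steps γ_i = 5·63^i mod 73: γ_0=5, γ_1=23, γ_2=62, γ_3=37, γ_4=68 (in table at j=7).
x = i·n + j = 4·9 + 7 = 43.
Check: 26^43 ≡ 5 (mod 73).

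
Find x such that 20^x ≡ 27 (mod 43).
33

Baby-step giant-step with step n = ⌈√43⌉ = 7.
Baby steps 20^j mod 43 (j:value) for j=0..6: 0:1, 1:20, 2:13, 3:2, 4:40, 5:26, 6:4.
Giant-step multiplier: 20^(-7) ≡ 20^(42-7) = 20^35 ≡ 7 (mod 43).
Giant steps γ_i = 27·7^i mod 43: γ_0=27, γ_1=17, γ_2=33, γ_3=16, γ_4=26 (in table at j=5).
x = i·n + j = 4·7 + 5 = 33.
Check: 20^33 ≡ 27 (mod 43).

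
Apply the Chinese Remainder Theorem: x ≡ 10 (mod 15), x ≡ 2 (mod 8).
10

Using Chinese Remainder Theorem:
M = 15 × 8 = 120
M1 = 8, M2 = 15
y1 = 8^(-1) mod 15 = 2
y2 = 15^(-1) mod 8 = 7
x = (10×8×2 + 2×15×7) mod 120 = 10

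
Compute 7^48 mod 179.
173

Repeated squaring. Binary of 48 = 110000.
7^1 ≡ 7 (mod 179); 7^2 ≡ 49 (mod 179); 7^4 ≡ 74 (mod 179); 7^8 ≡ 106 (mod 179); 7^16 ≡ 138 (mod 179); 7^32 ≡ 70 (mod 179)
7^48 = 7^16 × 7^32 ≡ 173 (mod 179)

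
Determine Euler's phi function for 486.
162

486 = 2 × 3^5
φ(n) = n × ∏(1 - 1/p) for each prime p dividing n
φ(486) = 486 × (1 - 1/2) × (1 - 1/3) = 162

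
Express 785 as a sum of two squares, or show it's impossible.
1² + 28² (a=1, b=28)

Factorization: 785 = 5 × 157
By Fermat: n is sum of two squares iff every prime p ≡ 3 (mod 4) appears to even power.
All primes ≡ 3 (mod 4) appear to even power.
Search a = 0, 1, 2, … for 785 - a² a perfect square: first hit at a = 1: 785 - 1 = 784 = 28².
785 = 1² + 28² = 1 + 784 ✓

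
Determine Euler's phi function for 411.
272

411 = 3 × 137
φ(n) = n × ∏(1 - 1/p) for each prime p dividing n
φ(411) = 411 × (1 - 1/3) × (1 - 1/137) = 272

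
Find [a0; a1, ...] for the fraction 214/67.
[3; 5, 6, 2]

Euclidean algorithm steps:
214 = 3 × 67 + 13
67 = 5 × 13 + 2
13 = 6 × 2 + 1
2 = 2 × 1 + 0
Continued fraction: [3; 5, 6, 2]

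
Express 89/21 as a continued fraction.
[4; 4, 5]

Euclidean algorithm steps:
89 = 4 × 21 + 5
21 = 4 × 5 + 1
5 = 5 × 1 + 0
Continued fraction: [4; 4, 5]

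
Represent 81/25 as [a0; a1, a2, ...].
[3; 4, 6]

Euclidean algorithm steps:
81 = 3 × 25 + 6
25 = 4 × 6 + 1
6 = 6 × 1 + 0
Continued fraction: [3; 4, 6]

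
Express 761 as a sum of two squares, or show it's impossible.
19² + 20² (a=19, b=20)

Factorization: 761 = 761
By Fermat: n is sum of two squares iff every prime p ≡ 3 (mod 4) appears to even power.
All primes ≡ 3 (mod 4) appear to even power.
Search a = 0, 1, 2, … for 761 - a² a perfect square: first hit at a = 19: 761 - 361 = 400 = 20².
761 = 19² + 20² = 361 + 400 ✓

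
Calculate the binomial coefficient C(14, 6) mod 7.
0

Using Lucas' theorem:
Write n=14 and k=6 in base 7:
n in base 7: [2, 0]
k in base 7: [0, 6]
C(14,6) mod 7 = ∏ C(n_i, k_i) mod 7
Digit binomials (mod 7): C(2,0) = 1; C(0,6) = 0 (k_i > n_i)
Product: 1 × 0 = 0 ≡ 0 (mod 7)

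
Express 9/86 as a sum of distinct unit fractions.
1/10 + 1/215

Greedy algorithm:
9/86: ceiling(86/9) = 10, use 1/10
1/215: ceiling(215/1) = 215, use 1/215
Result: 9/86 = 1/10 + 1/215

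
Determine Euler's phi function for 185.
144

185 = 5 × 37
φ(n) = n × ∏(1 - 1/p) for each prime p dividing n
φ(185) = 185 × (1 - 1/5) × (1 - 1/37) = 144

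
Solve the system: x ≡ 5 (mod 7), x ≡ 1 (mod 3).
19

Using Chinese Remainder Theorem:
M = 7 × 3 = 21
M1 = 3, M2 = 7
y1 = 3^(-1) mod 7 = 5
y2 = 7^(-1) mod 3 = 1
x = (5×3×5 + 1×7×1) mod 21 = 19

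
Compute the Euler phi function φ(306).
96

306 = 2 × 3^2 × 17
φ(n) = n × ∏(1 - 1/p) for each prime p dividing n
φ(306) = 306 × (1 - 1/2) × (1 - 1/3) × (1 - 1/17) = 96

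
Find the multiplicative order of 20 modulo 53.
52

53 is prime, so ord(20) divides φ(53) = 52.
Divisors of 52: 1, 2, 4, 13, 26, 52.
Repeated squaring: 20^1 ≡ 20, 20^2 ≡ 29, 20^4 ≡ 46, 20^8 ≡ 49, 20^16 ≡ 16, 20^32 ≡ 44 (mod 53).
Test 20^d mod 53 for each divisor d in increasing order:
20^1 ≡ 20
20^2 ≡ 29
20^4 ≡ 46
20^13 = 20^8·20^4·20^1 ≡ 30
20^26 = 20^16·20^8·20^2 ≡ 52
20^52 = 20^32·20^16·20^4 ≡ 1  ← first divisor giving 1
The order is 52.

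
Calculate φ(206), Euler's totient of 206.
102

206 = 2 × 103
φ(n) = n × ∏(1 - 1/p) for each prime p dividing n
φ(206) = 206 × (1 - 1/2) × (1 - 1/103) = 102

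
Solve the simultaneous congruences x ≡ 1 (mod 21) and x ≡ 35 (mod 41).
568

Using Chinese Remainder Theorem:
M = 21 × 41 = 861
M1 = 41, M2 = 21
y1 = 41^(-1) mod 21 = 20
y2 = 21^(-1) mod 41 = 2
x = (1×41×20 + 35×21×2) mod 861 = 568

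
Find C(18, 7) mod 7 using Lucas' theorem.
2

Using Lucas' theorem:
Write n=18 and k=7 in base 7:
n in base 7: [2, 4]
k in base 7: [1, 0]
C(18,7) mod 7 = ∏ C(n_i, k_i) mod 7
Digit binomials (mod 7): C(2,1) = 2; C(4,0) = 1
Product: 2 × 1 = 2 ≡ 2 (mod 7)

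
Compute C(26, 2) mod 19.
2

Using Lucas' theorem:
Write n=26 and k=2 in base 19:
n in base 19: [1, 7]
k in base 19: [0, 2]
C(26,2) mod 19 = ∏ C(n_i, k_i) mod 19
Digit binomials (mod 19): C(1,0) = 1; C(7,2) = 21 ≡ 2
Product: 1 × 2 = 2 ≡ 2 (mod 19)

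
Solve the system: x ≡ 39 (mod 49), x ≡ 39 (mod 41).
39

Using Chinese Remainder Theorem:
M = 49 × 41 = 2009
M1 = 41, M2 = 49
y1 = 41^(-1) mod 49 = 6
y2 = 49^(-1) mod 41 = 36
x = (39×41×6 + 39×49×36) mod 2009 = 39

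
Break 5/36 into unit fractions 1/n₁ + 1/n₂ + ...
1/8 + 1/72

Greedy algorithm:
5/36: ceiling(36/5) = 8, use 1/8
1/72: ceiling(72/1) = 72, use 1/72
Result: 5/36 = 1/8 + 1/72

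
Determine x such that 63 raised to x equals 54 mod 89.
49

Baby-step giant-step with step n = ⌈√89⌉ = 10.
Baby steps 63^j mod 89 (j:value) for j=0..9: 0:1, 1:63, 2:53, 3:46, 4:50, 5:35, 6:69, 7:75, 8:8, 9:59.
Giant-step multiplier: 63^(-10) ≡ 63^(88-10) = 63^78 ≡ 72 (mod 89).
Giant steps γ_i = 54·72^i mod 89: γ_0=54, γ_1=61, γ_2=31, γ_3=7, γ_4=59 (in table at j=9).
x = i·n + j = 4·10 + 9 = 49.
Check: 63^49 ≡ 54 (mod 89).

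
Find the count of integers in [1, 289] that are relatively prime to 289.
272

289 = 17^2
φ(n) = n × ∏(1 - 1/p) for each prime p dividing n
φ(289) = 289 × (1 - 1/17) = 272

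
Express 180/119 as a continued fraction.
[1; 1, 1, 19, 3]

Euclidean algorithm steps:
180 = 1 × 119 + 61
119 = 1 × 61 + 58
61 = 1 × 58 + 3
58 = 19 × 3 + 1
3 = 3 × 1 + 0
Continued fraction: [1; 1, 1, 19, 3]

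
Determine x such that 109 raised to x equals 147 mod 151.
55

Baby-step giant-step with step n = ⌈√151⌉ = 13.
Baby steps 109^j mod 151 (j:value) for j=0..12: 0:1, 1:109, 2:103, 3:53, 4:39, 5:23, 6:91, 7:104, 8:11, 9:142, 10:76, 11:130, 12:127.
Giant-step multiplier: 109^(-13) ≡ 109^(150-13) = 109^137 ≡ 114 (mod 151).
Giant steps γ_i = 147·114^i mod 151: γ_0=147, γ_1=148, γ_2=111, γ_3=121, γ_4=53 (in table at j=3).
x = i·n + j = 4·13 + 3 = 55.
Check: 109^55 ≡ 147 (mod 151).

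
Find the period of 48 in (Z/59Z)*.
29

59 is prime, so ord(48) divides φ(59) = 58.
Divisors of 58: 1, 2, 29, 58.
Repeated squaring: 48^1 ≡ 48, 48^2 ≡ 3, 48^4 ≡ 9, 48^8 ≡ 22, 48^16 ≡ 12, 48^32 ≡ 26 (mod 59).
Test 48^d mod 59 for each divisor d in increasing order:
48^1 ≡ 48
48^2 ≡ 3
48^29 = 48^16·48^8·48^4·48^1 ≡ 1  ← first divisor giving 1
The order is 29.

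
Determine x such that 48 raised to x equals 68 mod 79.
43

Baby-step giant-step with step n = ⌈√79⌉ = 9.
Baby steps 48^j mod 79 (j:value) for j=0..8: 0:1, 1:48, 2:13, 3:71, 4:11, 5:54, 6:64, 7:70, 8:42.
Giant-step multiplier: 48^(-9) ≡ 48^(78-9) = 48^69 ≡ 27 (mod 79).
Giant steps γ_i = 68·27^i mod 79: γ_0=68, γ_1=19, γ_2=39, γ_3=26, γ_4=70 (in table at j=7).
x = i·n + j = 4·9 + 7 = 43.
Check: 48^43 ≡ 68 (mod 79).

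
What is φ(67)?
66

67 = 67
φ(n) = n × ∏(1 - 1/p) for each prime p dividing n
φ(67) = 67 × (1 - 1/67) = 66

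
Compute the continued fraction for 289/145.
[1; 1, 144]

Euclidean algorithm steps:
289 = 1 × 145 + 144
145 = 1 × 144 + 1
144 = 144 × 1 + 0
Continued fraction: [1; 1, 144]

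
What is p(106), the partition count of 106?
384276336

p(n) counts ways to write n as a sum of positive integers (order ignored).
Euler's pentagonal recurrence: p(k) = p(k-1) + p(k-2) - p(k-5) - p(k-7) + p(k-12) + p(k-15) - ... (offsets j(3j∓1)/2, signs ++--, p(0)=1, p(<0)=0).
DP table for k = 0..105: p(0)=1, p(1)=1, p(2)=2, p(3)=3, p(4)=5, p(5)=7, p(6)=11, p(7)=15, p(8)=22, p(9)=30, p(10)=42, p(11)=56, p(12)=77, p(13)=101, p(14)=135, p(15)=176, p(16)=231, p(17)=297, p(18)=385, p(19)=490, p(20)=627, p(21)=792, p(22)=1002, p(23)=1255, p(24)=1575, p(25)=1958, p(26)=2436, p(27)=3010, p(28)=3718, p(29)=4565, p(30)=5604, p(31)=6842, p(32)=8349, p(33)=10143, p(34)=12310, p(35)=14883, p(36)=17977, p(37)=21637, p(38)=26015, p(39)=31185, p(40)=37338, p(41)=44583, p(42)=53174, p(43)=63261, p(44)=75175, p(45)=89134, p(46)=105558, p(47)=124754, p(48)=147273, p(49)=173525, p(50)=204226, p(51)=239943, p(52)=281589, p(53)=329931, p(54)=386155, p(55)=451276, p(56)=526823, p(57)=614154, p(58)=715220, p(59)=831820, p(60)=966467, p(61)=1121505, p(62)=1300156, p(63)=1505499, p(64)=1741630, p(65)=2012558, p(66)=2323520, p(67)=2679689, p(68)=3087735, p(69)=3554345, p(70)=4087968, p(71)=4697205, p(72)=5392783, p(73)=6185689, p(74)=7089500, p(75)=8118264, p(76)=9289091, p(77)=10619863, p(78)=12132164, p(79)=13848650, p(80)=15796476, p(81)=18004327, p(82)=20506255, p(83)=23338469, p(84)=26543660, p(85)=30167357, p(86)=34262962, p(87)=38887673, p(88)=44108109, p(89)=49995925, p(90)=56634173, p(91)=64112359, p(92)=72533807, p(93)=82010177, p(94)=92669720, p(95)=104651419, p(96)=118114304, p(97)=133230930, p(98)=150198136, p(99)=169229875, p(100)=190569292, p(101)=214481126, p(102)=241265379, p(103)=271248950, p(104)=304801365, p(105)=342325709.
Final step: p(106) = p(105) + p(104) - p(101) - p(99) + p(94) + p(91) - p(84) - p(80) + p(71) + p(66) - p(55) - p(49) + p(36) + p(29) - p(14) - p(6)
= 342325709 + 304801365 - 214481126 - 169229875 + 92669720 + 64112359 - 26543660 - 15796476 + 4697205 + 2323520 - 451276 - 173525 + 17977 + 4565 - 135 - 11
= 384276336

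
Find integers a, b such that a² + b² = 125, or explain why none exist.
2² + 11² (a=2, b=11)

Factorization: 125 = 5^3
By Fermat: n is sum of two squares iff every prime p ≡ 3 (mod 4) appears to even power.
All primes ≡ 3 (mod 4) appear to even power.
Search a = 0, 1, 2, … for 125 - a² a perfect square: first hit at a = 2: 125 - 4 = 121 = 11².
125 = 2² + 11² = 4 + 121 ✓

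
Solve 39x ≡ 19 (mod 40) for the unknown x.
x ≡ 21 (mod 40)

gcd(39, 40) = 1, which divides 19, so solutions exist.
Find 39^(-1) mod 40 by the extended Euclidean algorithm:
40 = 1 × 39 + 1  ⟹  1 = (1)·40 + (-1)·39
So (-1)·39 ≡ 1 (mod 40), i.e. 39^(-1) ≡ -1 ≡ 39 (mod 40).
x ≡ 39 × 19 = 741 ≡ 21 (mod 40).
Check: 39 × 21 = 819 ≡ 19 (mod 40).
Unique solution: x ≡ 21 (mod 40)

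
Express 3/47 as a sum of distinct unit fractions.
1/16 + 1/752

Greedy algorithm:
3/47: ceiling(47/3) = 16, use 1/16
1/752: ceiling(752/1) = 752, use 1/752
Result: 3/47 = 1/16 + 1/752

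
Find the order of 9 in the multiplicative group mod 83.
41

83 is prime, so ord(9) divides φ(83) = 82.
Divisors of 82: 1, 2, 41, 82.
Repeated squaring: 9^1 ≡ 9, 9^2 ≡ 81, 9^4 ≡ 4, 9^8 ≡ 16, 9^16 ≡ 7, 9^32 ≡ 49, 9^64 ≡ 77 (mod 83).
Test 9^d mod 83 for each divisor d in increasing order:
9^1 ≡ 9
9^2 ≡ 81
9^41 = 9^32·9^8·9^1 ≡ 1  ← first divisor giving 1
The order is 41.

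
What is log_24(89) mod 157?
112

Baby-step giant-step with step n = ⌈√157⌉ = 13.
Baby steps 24^j mod 157 (j:value) for j=0..12: 0:1, 1:24, 2:105, 3:8, 4:35, 5:55, 6:64, 7:123, 8:126, 9:41, 10:42, 11:66, 12:14.
Giant-step multiplier: 24^(-13) ≡ 24^(156-13) = 24^143 ≡ 50 (mod 157).
Giant steps γ_i = 89·50^i mod 157: γ_0=89, γ_1=54, γ_2=31, γ_3=137, γ_4=99, γ_5=83, γ_6=68, γ_7=103, γ_8=126 (in table at j=8).
x = i·n + j = 8·13 + 8 = 112.
Check: 24^112 ≡ 89 (mod 157).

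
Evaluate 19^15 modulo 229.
165

Repeated squaring. Binary of 15 = 1111.
19^1 ≡ 19 (mod 229); 19^2 ≡ 132 (mod 229); 19^4 ≡ 20 (mod 229); 19^8 ≡ 171 (mod 229)
19^15 = 19^1 × 19^2 × 19^4 × 19^8 ≡ 165 (mod 229)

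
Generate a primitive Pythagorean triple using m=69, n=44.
(2825, 6072, 6697)

Euclid's formula: a = m² - n², b = 2mn, c = m² + n²
m = 69, n = 44
a = 69² - 44² = 4761 - 1936 = 2825
b = 2 × 69 × 44 = 6072
c = 69² + 44² = 4761 + 1936 = 6697
Verification: 2825² + 6072² = 7980625 + 36869184 = 44849809 = 6697² ✓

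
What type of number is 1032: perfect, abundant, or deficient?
abundant

Proper divisors of 1032: sum = 1 + 2 + 3 + 4 + 6 + 8 + 12 + 24 + 43 + 86 + 129 + 172 + 258 + 344 + 516 = 1608
Since 1608 > 1032, 1032 is abundant.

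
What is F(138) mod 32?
24

Matrix identity: Q^n = [[F_(n+1), F_n], [F_n, F_(n-1)]] with Q = [[1,1],[1,0]].
n = 138 = 10001010₂. Square-and-multiply, entries mod 32:
Q^1 = [[1,1],[1,0]]
Q^2 = (Q^1)² = [[2,1],[1,1]]
Q^4 = (Q^2)² = [[5,3],[3,2]]
Q^8 = (Q^4)² = [[2,21],[21,13]]
Q^17 = (Q^8)²·Q = [[24,29],[29,27]]
Q^34 = (Q^17)² = [[9,7],[7,2]]
Q^69 = (Q^34)²·Q = [[15,2],[2,13]]
Q^138 = (Q^69)² = [[5,24],[24,13]]
F_138 mod 32 = Q^138[0][1] = 24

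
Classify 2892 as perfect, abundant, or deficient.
abundant

Proper divisors of 2892: sum = 1 + 2 + 3 + 4 + 6 + 12 + 241 + 482 + 723 + 964 + 1446 = 3884
Since 3884 > 2892, 2892 is abundant.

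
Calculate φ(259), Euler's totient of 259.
216

259 = 7 × 37
φ(n) = n × ∏(1 - 1/p) for each prime p dividing n
φ(259) = 259 × (1 - 1/7) × (1 - 1/37) = 216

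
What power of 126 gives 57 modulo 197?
95

Baby-step giant-step with step n = ⌈√197⌉ = 15.
Baby steps 126^j mod 197 (j:value) for j=0..14: 0:1, 1:126, 2:116, 3:38, 4:60, 5:74, 6:65, 7:113, 8:54, 9:106, 10:157, 11:82, 12:88, 13:56, 14:161.
Giant-step multiplier: 126^(-15) ≡ 126^(196-15) = 126^181 ≡ 118 (mod 197).
Giant steps γ_i = 57·118^i mod 197: γ_0=57, γ_1=28, γ_2=152, γ_3=9, γ_4=77, γ_5=24, γ_6=74 (in table at j=5).
x = i·n + j = 6·15 + 5 = 95.
Check: 126^95 ≡ 57 (mod 197).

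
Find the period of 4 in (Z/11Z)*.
5

11 is prime, so ord(4) divides φ(11) = 10.
Divisors of 10: 1, 2, 5, 10.
Repeated squaring: 4^1 ≡ 4, 4^2 ≡ 5, 4^4 ≡ 3, 4^8 ≡ 9 (mod 11).
Test 4^d mod 11 for each divisor d in increasing order:
4^1 ≡ 4
4^2 ≡ 5
4^5 = 4^4·4^1 ≡ 1  ← first divisor giving 1
The order is 5.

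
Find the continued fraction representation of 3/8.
[0; 2, 1, 2]

Euclidean algorithm steps:
3 = 0 × 8 + 3
8 = 2 × 3 + 2
3 = 1 × 2 + 1
2 = 2 × 1 + 0
Continued fraction: [0; 2, 1, 2]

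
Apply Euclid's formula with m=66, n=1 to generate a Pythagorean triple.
(4355, 132, 4357)

Euclid's formula: a = m² - n², b = 2mn, c = m² + n²
m = 66, n = 1
a = 66² - 1² = 4356 - 1 = 4355
b = 2 × 66 × 1 = 132
c = 66² + 1² = 4356 + 1 = 4357
Verification: 4355² + 132² = 18966025 + 17424 = 18983449 = 4357² ✓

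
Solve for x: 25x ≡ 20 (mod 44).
x ≡ 36 (mod 44)

gcd(25, 44) = 1, which divides 20, so solutions exist.
Find 25^(-1) mod 44 by the extended Euclidean algorithm:
44 = 1 × 25 + 19  ⟹  19 = (1)·44 + (-1)·25
25 = 1 × 19 + 6  ⟹  6 = (-1)·44 + (2)·25
19 = 3 × 6 + 1  ⟹  1 = (4)·44 + (-7)·25
So (-7)·25 ≡ 1 (mod 44), i.e. 25^(-1) ≡ -7 ≡ 37 (mod 44).
x ≡ 37 × 20 = 740 ≡ 36 (mod 44).
Check: 25 × 36 = 900 ≡ 20 (mod 44).
Unique solution: x ≡ 36 (mod 44)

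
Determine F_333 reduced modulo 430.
268

Matrix identity: Q^n = [[F_(n+1), F_n], [F_n, F_(n-1)]] with Q = [[1,1],[1,0]].
n = 333 = 101001101₂. Square-and-multiply, entries mod 430:
Q^1 = [[1,1],[1,0]]
Q^2 = (Q^1)² = [[2,1],[1,1]]
Q^5 = (Q^2)²·Q = [[8,5],[5,3]]
Q^10 = (Q^5)² = [[89,55],[55,34]]
Q^20 = (Q^10)² = [[196,315],[315,311]]
Q^41 = (Q^20)²·Q = [[216,41],[41,175]]
Q^83 = (Q^41)²·Q = [[298,177],[177,121]]
Q^166 = (Q^83)² = [[163,203],[203,390]]
Q^333 = (Q^166)²·Q = [[297,268],[268,29]]
F_333 mod 430 = Q^333[0][1] = 268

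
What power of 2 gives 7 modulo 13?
11

Baby-step giant-step with step n = ⌈√13⌉ = 4.
Baby steps 2^j mod 13 (j:value) for j=0..3: 0:1, 1:2, 2:4, 3:8.
Giant-step multiplier: 2^(-4) ≡ 2^(12-4) = 2^8 ≡ 9 (mod 13).
Giant steps γ_i = 7·9^i mod 13: γ_0=7, γ_1=11, γ_2=8 (in table at j=3).
x = i·n + j = 2·4 + 3 = 11.
Check: 2^11 ≡ 7 (mod 13).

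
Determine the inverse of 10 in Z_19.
2

gcd(10, 19) = 1, so the inverse exists.
Extended Euclidean algorithm on (19, 10):
19 = 1 × 10 + 9  ⟹  9 = (1)·19 + (-1)·10
10 = 1 × 9 + 1  ⟹  1 = (-1)·19 + (2)·10
So (2)·10 ≡ 1 (mod 19), i.e. 10^(-1) ≡ 2 (mod 19).
Check: 10 × 2 = 20 ≡ 1 (mod 19)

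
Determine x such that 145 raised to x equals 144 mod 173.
146

Baby-step giant-step with step n = ⌈√173⌉ = 14.
Baby steps 145^j mod 173 (j:value) for j=0..13: 0:1, 1:145, 2:92, 3:19, 4:160, 5:18, 6:15, 7:99, 8:169, 9:112, 10:151, 11:97, 12:52, 13:101.
Giant-step multiplier: 145^(-14) ≡ 145^(172-14) = 145^158 ≡ 49 (mod 173).
Giant steps γ_i = 144·49^i mod 173: γ_0=144, γ_1=136, γ_2=90, γ_3=85, γ_4=13, γ_5=118, γ_6=73, γ_7=117, γ_8=24, γ_9=138, γ_10=15 (in table at j=6).
x = i·n + j = 10·14 + 6 = 146.
Check: 145^146 ≡ 144 (mod 173).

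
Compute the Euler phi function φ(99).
60

99 = 3^2 × 11
φ(n) = n × ∏(1 - 1/p) for each prime p dividing n
φ(99) = 99 × (1 - 1/3) × (1 - 1/11) = 60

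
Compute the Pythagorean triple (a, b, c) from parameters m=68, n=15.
(4399, 2040, 4849)

Euclid's formula: a = m² - n², b = 2mn, c = m² + n²
m = 68, n = 15
a = 68² - 15² = 4624 - 225 = 4399
b = 2 × 68 × 15 = 2040
c = 68² + 15² = 4624 + 225 = 4849
Verification: 4399² + 2040² = 19351201 + 4161600 = 23512801 = 4849² ✓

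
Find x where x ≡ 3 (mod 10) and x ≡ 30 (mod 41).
153

Using Chinese Remainder Theorem:
M = 10 × 41 = 410
M1 = 41, M2 = 10
y1 = 41^(-1) mod 10 = 1
y2 = 10^(-1) mod 41 = 37
x = (3×41×1 + 30×10×37) mod 410 = 153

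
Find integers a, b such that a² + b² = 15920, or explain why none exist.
Not possible

Factorization: 15920 = 2^4 × 5 × 199
By Fermat: n is sum of two squares iff every prime p ≡ 3 (mod 4) appears to even power.
Prime(s) ≡ 3 (mod 4) with odd exponent: [(199, 1)]
Therefore 15920 cannot be expressed as a² + b².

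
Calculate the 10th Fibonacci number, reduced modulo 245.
55

Matrix identity: Q^n = [[F_(n+1), F_n], [F_n, F_(n-1)]] with Q = [[1,1],[1,0]].
n = 10 = 1010₂. Square-and-multiply, entries mod 245:
Q^1 = [[1,1],[1,0]]
Q^2 = (Q^1)² = [[2,1],[1,1]]
Q^5 = (Q^2)²·Q = [[8,5],[5,3]]
Q^10 = (Q^5)² = [[89,55],[55,34]]
F_10 mod 245 = Q^10[0][1] = 55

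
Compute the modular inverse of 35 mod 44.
39

gcd(35, 44) = 1, so the inverse exists.
Extended Euclidean algorithm on (44, 35):
44 = 1 × 35 + 9  ⟹  9 = (1)·44 + (-1)·35
35 = 3 × 9 + 8  ⟹  8 = (-3)·44 + (4)·35
9 = 1 × 8 + 1  ⟹  1 = (4)·44 + (-5)·35
So (-5)·35 ≡ 1 (mod 44), i.e. 35^(-1) ≡ -5 ≡ 39 (mod 44).
Check: 35 × 39 = 1365 ≡ 1 (mod 44)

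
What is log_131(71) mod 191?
67

Baby-step giant-step with step n = ⌈√191⌉ = 14.
Baby steps 131^j mod 191 (j:value) for j=0..13: 0:1, 1:131, 2:162, 3:21, 4:77, 5:155, 6:59, 7:89, 8:8, 9:93, 10:150, 11:168, 12:43, 13:94.
Giant-step multiplier: 131^(-14) ≡ 131^(190-14) = 131^176 ≡ 104 (mod 191).
Giant steps γ_i = 71·104^i mod 191: γ_0=71, γ_1=126, γ_2=116, γ_3=31, γ_4=168 (in table at j=11).
x = i·n + j = 4·14 + 11 = 67.
Check: 131^67 ≡ 71 (mod 191).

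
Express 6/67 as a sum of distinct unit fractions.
1/12 + 1/161 + 1/129444

Greedy algorithm:
6/67: ceiling(67/6) = 12, use 1/12
5/804: ceiling(804/5) = 161, use 1/161
1/129444: ceiling(129444/1) = 129444, use 1/129444
Result: 6/67 = 1/12 + 1/161 + 1/129444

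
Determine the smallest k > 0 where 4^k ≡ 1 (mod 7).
3

7 is prime, so ord(4) divides φ(7) = 6.
Divisors of 6: 1, 2, 3, 6.
Repeated squaring: 4^1 ≡ 4, 4^2 ≡ 2, 4^4 ≡ 4 (mod 7).
Test 4^d mod 7 for each divisor d in increasing order:
4^1 ≡ 4
4^2 ≡ 2
4^3 = 4^2·4^1 ≡ 1  ← first divisor giving 1
The order is 3.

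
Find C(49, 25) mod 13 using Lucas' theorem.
0

Using Lucas' theorem:
Write n=49 and k=25 in base 13:
n in base 13: [3, 10]
k in base 13: [1, 12]
C(49,25) mod 13 = ∏ C(n_i, k_i) mod 13
Digit binomials (mod 13): C(3,1) = 3; C(10,12) = 0 (k_i > n_i)
Product: 3 × 0 = 0 ≡ 0 (mod 13)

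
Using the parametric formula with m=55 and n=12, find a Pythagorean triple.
(2881, 1320, 3169)

Euclid's formula: a = m² - n², b = 2mn, c = m² + n²
m = 55, n = 12
a = 55² - 12² = 3025 - 144 = 2881
b = 2 × 55 × 12 = 1320
c = 55² + 12² = 3025 + 144 = 3169
Verification: 2881² + 1320² = 8300161 + 1742400 = 10042561 = 3169² ✓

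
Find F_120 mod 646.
144

Matrix identity: Q^n = [[F_(n+1), F_n], [F_n, F_(n-1)]] with Q = [[1,1],[1,0]].
n = 120 = 1111000₂. Square-and-multiply, entries mod 646:
Q^1 = [[1,1],[1,0]]
Q^3 = (Q^1)²·Q = [[3,2],[2,1]]
Q^7 = (Q^3)²·Q = [[21,13],[13,8]]
Q^15 = (Q^7)²·Q = [[341,610],[610,377]]
Q^30 = (Q^15)² = [[5,638],[638,13]]
Q^60 = (Q^30)² = [[89,502],[502,233]]
Q^120 = (Q^60)² = [[233,144],[144,89]]
F_120 mod 646 = Q^120[0][1] = 144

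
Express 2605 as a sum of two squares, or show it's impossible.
2² + 51² (a=2, b=51)

Factorization: 2605 = 5 × 521
By Fermat: n is sum of two squares iff every prime p ≡ 3 (mod 4) appears to even power.
All primes ≡ 3 (mod 4) appear to even power.
Search a = 0, 1, 2, … for 2605 - a² a perfect square: first hit at a = 2: 2605 - 4 = 2601 = 51².
2605 = 2² + 51² = 4 + 2601 ✓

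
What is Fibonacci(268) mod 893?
379

Matrix identity: Q^n = [[F_(n+1), F_n], [F_n, F_(n-1)]] with Q = [[1,1],[1,0]].
n = 268 = 100001100₂. Square-and-multiply, entries mod 893:
Q^1 = [[1,1],[1,0]]
Q^2 = (Q^1)² = [[2,1],[1,1]]
Q^4 = (Q^2)² = [[5,3],[3,2]]
Q^8 = (Q^4)² = [[34,21],[21,13]]
Q^16 = (Q^8)² = [[704,94],[94,610]]
Q^33 = (Q^16)²·Q = [[189,800],[800,282]]
Q^67 = (Q^33)²·Q = [[567,613],[613,847]]
Q^134 = (Q^67)² = [[718,572],[572,146]]
Q^268 = (Q^134)² = [[609,379],[379,230]]
F_268 mod 893 = Q^268[0][1] = 379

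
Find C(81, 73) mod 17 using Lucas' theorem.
12

Using Lucas' theorem:
Write n=81 and k=73 in base 17:
n in base 17: [4, 13]
k in base 17: [4, 5]
C(81,73) mod 17 = ∏ C(n_i, k_i) mod 17
Digit binomials (mod 17): C(4,4) = 1; C(13,5) = 1287 ≡ 12
Product: 1 × 12 = 12 ≡ 12 (mod 17)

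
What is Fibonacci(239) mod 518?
15

Matrix identity: Q^n = [[F_(n+1), F_n], [F_n, F_(n-1)]] with Q = [[1,1],[1,0]].
n = 239 = 11101111₂. Square-and-multiply, entries mod 518:
Q^1 = [[1,1],[1,0]]
Q^3 = (Q^1)²·Q = [[3,2],[2,1]]
Q^7 = (Q^3)²·Q = [[21,13],[13,8]]
Q^14 = (Q^7)² = [[92,377],[377,233]]
Q^29 = (Q^14)²·Q = [[132,373],[373,277]]
Q^59 = (Q^29)²·Q = [[382,117],[117,265]]
Q^119 = (Q^59)²·Q = [[140,69],[69,71]]
Q^239 = (Q^119)²·Q = [[70,15],[15,55]]
F_239 mod 518 = Q^239[0][1] = 15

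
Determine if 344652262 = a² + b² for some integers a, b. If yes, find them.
Not possible

Factorization: 344652262 = 2 × 37 × 167^3
By Fermat: n is sum of two squares iff every prime p ≡ 3 (mod 4) appears to even power.
Prime(s) ≡ 3 (mod 4) with odd exponent: [(167, 3)]
Therefore 344652262 cannot be expressed as a² + b².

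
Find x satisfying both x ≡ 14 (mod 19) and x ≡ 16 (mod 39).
679

Using Chinese Remainder Theorem:
M = 19 × 39 = 741
M1 = 39, M2 = 19
y1 = 39^(-1) mod 19 = 1
y2 = 19^(-1) mod 39 = 37
x = (14×39×1 + 16×19×37) mod 741 = 679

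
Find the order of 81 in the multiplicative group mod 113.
28

113 is prime, so ord(81) divides φ(113) = 112.
Divisors of 112: 1, 2, 4, 7, 8, 14, 16, 28, 56, 112.
Repeated squaring: 81^1 ≡ 81, 81^2 ≡ 7, 81^4 ≡ 49, 81^8 ≡ 28, 81^16 ≡ 106, 81^32 ≡ 49, 81^64 ≡ 28 (mod 113).
Test 81^d mod 113 for each divisor d in increasing order:
81^1 ≡ 81
81^2 ≡ 7
81^4 ≡ 49
81^7 = 81^4·81^2·81^1 ≡ 98
81^8 ≡ 28
81^14 = 81^8·81^4·81^2 ≡ 112
81^16 ≡ 106
81^28 = 81^16·81^8·81^4 ≡ 1  ← first divisor giving 1
The order is 28.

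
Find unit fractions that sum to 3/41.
1/14 + 1/574

Greedy algorithm:
3/41: ceiling(41/3) = 14, use 1/14
1/574: ceiling(574/1) = 574, use 1/574
Result: 3/41 = 1/14 + 1/574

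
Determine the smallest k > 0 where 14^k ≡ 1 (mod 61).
6

61 is prime, so ord(14) divides φ(61) = 60.
Divisors of 60: 1, 2, 3, 4, 5, 6, 10, 12, 15, 20, 30, 60.
Repeated squaring: 14^1 ≡ 14, 14^2 ≡ 13, 14^4 ≡ 47, 14^8 ≡ 13, 14^16 ≡ 47, 14^32 ≡ 13 (mod 61).
Test 14^d mod 61 for each divisor d in increasing order:
14^1 ≡ 14
14^2 ≡ 13
14^3 = 14^2·14^1 ≡ 60
14^4 ≡ 47
14^5 = 14^4·14^1 ≡ 48
14^6 = 14^4·14^2 ≡ 1  ← first divisor giving 1
The order is 6.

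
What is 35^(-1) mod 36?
35

gcd(35, 36) = 1, so the inverse exists.
Extended Euclidean algorithm on (36, 35):
36 = 1 × 35 + 1  ⟹  1 = (1)·36 + (-1)·35
So (-1)·35 ≡ 1 (mod 36), i.e. 35^(-1) ≡ -1 ≡ 35 (mod 36).
Check: 35 × 35 = 1225 ≡ 1 (mod 36)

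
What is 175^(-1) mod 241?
157

gcd(175, 241) = 1, so the inverse exists.
Extended Euclidean algorithm on (241, 175):
241 = 1 × 175 + 66  ⟹  66 = (1)·241 + (-1)·175
175 = 2 × 66 + 43  ⟹  43 = (-2)·241 + (3)·175
66 = 1 × 43 + 23  ⟹  23 = (3)·241 + (-4)·175
43 = 1 × 23 + 20  ⟹  20 = (-5)·241 + (7)·175
23 = 1 × 20 + 3  ⟹  3 = (8)·241 + (-11)·175
20 = 6 × 3 + 2  ⟹  2 = (-53)·241 + (73)·175
3 = 1 × 2 + 1  ⟹  1 = (61)·241 + (-84)·175
So (-84)·175 ≡ 1 (mod 241), i.e. 175^(-1) ≡ -84 ≡ 157 (mod 241).
Check: 175 × 157 = 27475 ≡ 1 (mod 241)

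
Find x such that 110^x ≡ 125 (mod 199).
54

Baby-step giant-step with step n = ⌈√199⌉ = 15.
Baby steps 110^j mod 199 (j:value) for j=0..14: 0:1, 1:110, 2:160, 3:88, 4:128, 5:150, 6:182, 7:120, 8:66, 9:96, 10:13, 11:37, 12:90, 13:149, 14:72.
Giant-step multiplier: 110^(-15) ≡ 110^(198-15) = 110^183 ≡ 194 (mod 199).
Giant steps γ_i = 125·194^i mod 199: γ_0=125, γ_1=171, γ_2=140, γ_3=96 (in table at j=9).
x = i·n + j = 3·15 + 9 = 54.
Check: 110^54 ≡ 125 (mod 199).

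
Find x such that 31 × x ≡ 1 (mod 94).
91

gcd(31, 94) = 1, so the inverse exists.
Extended Euclidean algorithm on (94, 31):
94 = 3 × 31 + 1  ⟹  1 = (1)·94 + (-3)·31
So (-3)·31 ≡ 1 (mod 94), i.e. 31^(-1) ≡ -3 ≡ 91 (mod 94).
Check: 31 × 91 = 2821 ≡ 1 (mod 94)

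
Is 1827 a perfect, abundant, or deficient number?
deficient

Proper divisors of 1827: sum = 1 + 3 + 7 + 9 + 21 + 29 + 63 + 87 + 203 + 261 + 609 = 1293
Since 1293 < 1827, 1827 is deficient.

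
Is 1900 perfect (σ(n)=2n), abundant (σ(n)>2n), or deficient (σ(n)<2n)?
abundant

Proper divisors of 1900: sum = 1 + 2 + 4 + 5 + 10 + 19 + 20 + 25 + ... + 190 + 380 + 475 + 950 (17 divisors) = 2440
Since 2440 > 1900, 1900 is abundant.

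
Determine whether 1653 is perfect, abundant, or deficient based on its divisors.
deficient

Proper divisors of 1653: sum = 1 + 3 + 19 + 29 + 57 + 87 + 551 = 747
Since 747 < 1653, 1653 is deficient.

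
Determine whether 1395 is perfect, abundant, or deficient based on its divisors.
deficient

Proper divisors of 1395: sum = 1 + 3 + 5 + 9 + 15 + 31 + 45 + 93 + 155 + 279 + 465 = 1101
Since 1101 < 1395, 1395 is deficient.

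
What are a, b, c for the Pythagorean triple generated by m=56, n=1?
(3135, 112, 3137)

Euclid's formula: a = m² - n², b = 2mn, c = m² + n²
m = 56, n = 1
a = 56² - 1² = 3136 - 1 = 3135
b = 2 × 56 × 1 = 112
c = 56² + 1² = 3136 + 1 = 3137
Verification: 3135² + 112² = 9828225 + 12544 = 9840769 = 3137² ✓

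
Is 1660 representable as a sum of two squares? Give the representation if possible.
Not possible

Factorization: 1660 = 2^2 × 5 × 83
By Fermat: n is sum of two squares iff every prime p ≡ 3 (mod 4) appears to even power.
Prime(s) ≡ 3 (mod 4) with odd exponent: [(83, 1)]
Therefore 1660 cannot be expressed as a² + b².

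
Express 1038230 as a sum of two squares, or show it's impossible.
Not possible

Factorization: 1038230 = 2 × 5 × 47^3
By Fermat: n is sum of two squares iff every prime p ≡ 3 (mod 4) appears to even power.
Prime(s) ≡ 3 (mod 4) with odd exponent: [(47, 3)]
Therefore 1038230 cannot be expressed as a² + b².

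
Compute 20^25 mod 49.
34

Repeated squaring. Binary of 25 = 11001.
20^1 ≡ 20 (mod 49); 20^2 ≡ 8 (mod 49); 20^4 ≡ 15 (mod 49); 20^8 ≡ 29 (mod 49); 20^16 ≡ 8 (mod 49)
20^25 = 20^1 × 20^8 × 20^16 ≡ 34 (mod 49)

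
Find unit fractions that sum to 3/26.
1/9 + 1/234

Greedy algorithm:
3/26: ceiling(26/3) = 9, use 1/9
1/234: ceiling(234/1) = 234, use 1/234
Result: 3/26 = 1/9 + 1/234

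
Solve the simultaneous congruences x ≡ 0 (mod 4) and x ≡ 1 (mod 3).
4

Using Chinese Remainder Theorem:
M = 4 × 3 = 12
M1 = 3, M2 = 4
y1 = 3^(-1) mod 4 = 3
y2 = 4^(-1) mod 3 = 1
x = (0×3×3 + 1×4×1) mod 12 = 4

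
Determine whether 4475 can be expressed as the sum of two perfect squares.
Not possible

Factorization: 4475 = 5^2 × 179
By Fermat: n is sum of two squares iff every prime p ≡ 3 (mod 4) appears to even power.
Prime(s) ≡ 3 (mod 4) with odd exponent: [(179, 1)]
Therefore 4475 cannot be expressed as a² + b².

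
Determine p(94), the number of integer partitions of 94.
92669720

p(n) counts ways to write n as a sum of positive integers (order ignored).
Euler's pentagonal recurrence: p(k) = p(k-1) + p(k-2) - p(k-5) - p(k-7) + p(k-12) + p(k-15) - ... (offsets j(3j∓1)/2, signs ++--, p(0)=1, p(<0)=0).
DP table for k = 0..93: p(0)=1, p(1)=1, p(2)=2, p(3)=3, p(4)=5, p(5)=7, p(6)=11, p(7)=15, p(8)=22, p(9)=30, p(10)=42, p(11)=56, p(12)=77, p(13)=101, p(14)=135, p(15)=176, p(16)=231, p(17)=297, p(18)=385, p(19)=490, p(20)=627, p(21)=792, p(22)=1002, p(23)=1255, p(24)=1575, p(25)=1958, p(26)=2436, p(27)=3010, p(28)=3718, p(29)=4565, p(30)=5604, p(31)=6842, p(32)=8349, p(33)=10143, p(34)=12310, p(35)=14883, p(36)=17977, p(37)=21637, p(38)=26015, p(39)=31185, p(40)=37338, p(41)=44583, p(42)=53174, p(43)=63261, p(44)=75175, p(45)=89134, p(46)=105558, p(47)=124754, p(48)=147273, p(49)=173525, p(50)=204226, p(51)=239943, p(52)=281589, p(53)=329931, p(54)=386155, p(55)=451276, p(56)=526823, p(57)=614154, p(58)=715220, p(59)=831820, p(60)=966467, p(61)=1121505, p(62)=1300156, p(63)=1505499, p(64)=1741630, p(65)=2012558, p(66)=2323520, p(67)=2679689, p(68)=3087735, p(69)=3554345, p(70)=4087968, p(71)=4697205, p(72)=5392783, p(73)=6185689, p(74)=7089500, p(75)=8118264, p(76)=9289091, p(77)=10619863, p(78)=12132164, p(79)=13848650, p(80)=15796476, p(81)=18004327, p(82)=20506255, p(83)=23338469, p(84)=26543660, p(85)=30167357, p(86)=34262962, p(87)=38887673, p(88)=44108109, p(89)=49995925, p(90)=56634173, p(91)=64112359, p(92)=72533807, p(93)=82010177.
Final step: p(94) = p(93) + p(92) - p(89) - p(87) + p(82) + p(79) - p(72) - p(68) + p(59) + p(54) - p(43) - p(37) + p(24) + p(17) - p(2)
= 82010177 + 72533807 - 49995925 - 38887673 + 20506255 + 13848650 - 5392783 - 3087735 + 831820 + 386155 - 63261 - 21637 + 1575 + 297 - 2
= 92669720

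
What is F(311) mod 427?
272

Matrix identity: Q^n = [[F_(n+1), F_n], [F_n, F_(n-1)]] with Q = [[1,1],[1,0]].
n = 311 = 100110111₂. Square-and-multiply, entries mod 427:
Q^1 = [[1,1],[1,0]]
Q^2 = (Q^1)² = [[2,1],[1,1]]
Q^4 = (Q^2)² = [[5,3],[3,2]]
Q^9 = (Q^4)²·Q = [[55,34],[34,21]]
Q^19 = (Q^9)²·Q = [[360,338],[338,22]]
Q^38 = (Q^19)² = [[27,162],[162,292]]
Q^77 = (Q^38)²·Q = [[83,72],[72,11]]
Q^155 = (Q^77)²·Q = [[53,117],[117,363]]
Q^311 = (Q^155)²·Q = [[266,272],[272,421]]
F_311 mod 427 = Q^311[0][1] = 272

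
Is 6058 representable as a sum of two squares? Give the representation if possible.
27² + 73² (a=27, b=73)

Factorization: 6058 = 2 × 13 × 233
By Fermat: n is sum of two squares iff every prime p ≡ 3 (mod 4) appears to even power.
All primes ≡ 3 (mod 4) appear to even power.
Search a = 0, 1, 2, … for 6058 - a² a perfect square: first hit at a = 27: 6058 - 729 = 5329 = 73².
6058 = 27² + 73² = 729 + 5329 ✓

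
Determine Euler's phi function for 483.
264

483 = 3 × 7 × 23
φ(n) = n × ∏(1 - 1/p) for each prime p dividing n
φ(483) = 483 × (1 - 1/3) × (1 - 1/7) × (1 - 1/23) = 264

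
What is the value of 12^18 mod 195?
144

Repeated squaring. Binary of 18 = 10010.
12^1 ≡ 12 (mod 195); 12^2 ≡ 144 (mod 195); 12^4 ≡ 66 (mod 195); 12^8 ≡ 66 (mod 195); 12^16 ≡ 66 (mod 195)
12^18 = 12^2 × 12^16 ≡ 144 (mod 195)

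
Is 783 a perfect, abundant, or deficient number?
deficient

Proper divisors of 783: sum = 1 + 3 + 9 + 27 + 29 + 87 + 261 = 417
Since 417 < 783, 783 is deficient.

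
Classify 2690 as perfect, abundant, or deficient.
deficient

Proper divisors of 2690: sum = 1 + 2 + 5 + 10 + 269 + 538 + 1345 = 2170
Since 2170 < 2690, 2690 is deficient.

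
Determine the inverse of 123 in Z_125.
62

gcd(123, 125) = 1, so the inverse exists.
Extended Euclidean algorithm on (125, 123):
125 = 1 × 123 + 2  ⟹  2 = (1)·125 + (-1)·123
123 = 61 × 2 + 1  ⟹  1 = (-61)·125 + (62)·123
So (62)·123 ≡ 1 (mod 125), i.e. 123^(-1) ≡ 62 (mod 125).
Check: 123 × 62 = 7626 ≡ 1 (mod 125)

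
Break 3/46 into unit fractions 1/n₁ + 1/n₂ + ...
1/16 + 1/368

Greedy algorithm:
3/46: ceiling(46/3) = 16, use 1/16
1/368: ceiling(368/1) = 368, use 1/368
Result: 3/46 = 1/16 + 1/368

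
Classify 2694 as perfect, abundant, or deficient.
abundant

Proper divisors of 2694: sum = 1 + 2 + 3 + 6 + 449 + 898 + 1347 = 2706
Since 2706 > 2694, 2694 is abundant.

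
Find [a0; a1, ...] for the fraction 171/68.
[2; 1, 1, 16, 2]

Euclidean algorithm steps:
171 = 2 × 68 + 35
68 = 1 × 35 + 33
35 = 1 × 33 + 2
33 = 16 × 2 + 1
2 = 2 × 1 + 0
Continued fraction: [2; 1, 1, 16, 2]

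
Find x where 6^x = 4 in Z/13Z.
10

Baby-step giant-step with step n = ⌈√13⌉ = 4.
Baby steps 6^j mod 13 (j:value) for j=0..3: 0:1, 1:6, 2:10, 3:8.
Giant-step multiplier: 6^(-4) ≡ 6^(12-4) = 6^8 ≡ 3 (mod 13).
Giant steps γ_i = 4·3^i mod 13: γ_0=4, γ_1=12, γ_2=10 (in table at j=2).
x = i·n + j = 2·4 + 2 = 10.
Check: 6^10 ≡ 4 (mod 13).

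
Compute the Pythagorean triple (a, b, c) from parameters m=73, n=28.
(4545, 4088, 6113)

Euclid's formula: a = m² - n², b = 2mn, c = m² + n²
m = 73, n = 28
a = 73² - 28² = 5329 - 784 = 4545
b = 2 × 73 × 28 = 4088
c = 73² + 28² = 5329 + 784 = 6113
Verification: 4545² + 4088² = 20657025 + 16711744 = 37368769 = 6113² ✓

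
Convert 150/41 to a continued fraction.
[3; 1, 1, 1, 13]

Euclidean algorithm steps:
150 = 3 × 41 + 27
41 = 1 × 27 + 14
27 = 1 × 14 + 13
14 = 1 × 13 + 1
13 = 13 × 1 + 0
Continued fraction: [3; 1, 1, 1, 13]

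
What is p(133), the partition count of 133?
7346629512

p(n) counts ways to write n as a sum of positive integers (order ignored).
Euler's pentagonal recurrence: p(k) = p(k-1) + p(k-2) - p(k-5) - p(k-7) + p(k-12) + p(k-15) - ... (offsets j(3j∓1)/2, signs ++--, p(0)=1, p(<0)=0).
DP table for k = 0..132: p(0)=1, p(1)=1, p(2)=2, p(3)=3, p(4)=5, p(5)=7, p(6)=11, p(7)=15, p(8)=22, p(9)=30, p(10)=42, p(11)=56, p(12)=77, p(13)=101, p(14)=135, p(15)=176, p(16)=231, p(17)=297, p(18)=385, p(19)=490, p(20)=627, p(21)=792, p(22)=1002, p(23)=1255, p(24)=1575, p(25)=1958, p(26)=2436, p(27)=3010, p(28)=3718, p(29)=4565, p(30)=5604, p(31)=6842, p(32)=8349, p(33)=10143, p(34)=12310, p(35)=14883, p(36)=17977, p(37)=21637, p(38)=26015, p(39)=31185, p(40)=37338, p(41)=44583, p(42)=53174, p(43)=63261, p(44)=75175, p(45)=89134, p(46)=105558, p(47)=124754, p(48)=147273, p(49)=173525, p(50)=204226, p(51)=239943, p(52)=281589, p(53)=329931, p(54)=386155, p(55)=451276, p(56)=526823, p(57)=614154, p(58)=715220, p(59)=831820, p(60)=966467, p(61)=1121505, p(62)=1300156, p(63)=1505499, p(64)=1741630, p(65)=2012558, p(66)=2323520, p(67)=2679689, p(68)=3087735, p(69)=3554345, p(70)=4087968, p(71)=4697205, p(72)=5392783, p(73)=6185689, p(74)=7089500, p(75)=8118264, p(76)=9289091, p(77)=10619863, p(78)=12132164, p(79)=13848650, p(80)=15796476, p(81)=18004327, p(82)=20506255, p(83)=23338469, p(84)=26543660, p(85)=30167357, p(86)=34262962, p(87)=38887673, p(88)=44108109, p(89)=49995925, p(90)=56634173, p(91)=64112359, p(92)=72533807, p(93)=82010177, p(94)=92669720, p(95)=104651419, p(96)=118114304, p(97)=133230930, p(98)=150198136, p(99)=169229875, p(100)=190569292, p(101)=214481126, p(102)=241265379, p(103)=271248950, p(104)=304801365, p(105)=342325709, p(106)=384276336, p(107)=431149389, p(108)=483502844, p(109)=541946240, p(110)=607163746, p(111)=679903203, p(112)=761002156, p(113)=851376628, p(114)=952050665, p(115)=1064144451, p(116)=1188908248, p(117)=1327710076, p(118)=1482074143, p(119)=1653668665, p(120)=1844349560, p(121)=2056148051, p(122)=2291320912, p(123)=2552338241, p(124)=2841940500, p(125)=3163127352, p(126)=3519222692, p(127)=3913864295, p(128)=4351078600, p(129)=4835271870, p(130)=5371315400, p(131)=5964539504, p(132)=6620830889.
Final step: p(133) = p(132) + p(131) - p(128) - p(126) + p(121) + p(118) - p(111) - p(107) + p(98) + p(93) - p(82) - p(76) + p(63) + p(56) - p(41) - p(33) + p(16) + p(7)
= 6620830889 + 5964539504 - 4351078600 - 3519222692 + 2056148051 + 1482074143 - 679903203 - 431149389 + 150198136 + 82010177 - 20506255 - 9289091 + 1505499 + 526823 - 44583 - 10143 + 231 + 15
= 7346629512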